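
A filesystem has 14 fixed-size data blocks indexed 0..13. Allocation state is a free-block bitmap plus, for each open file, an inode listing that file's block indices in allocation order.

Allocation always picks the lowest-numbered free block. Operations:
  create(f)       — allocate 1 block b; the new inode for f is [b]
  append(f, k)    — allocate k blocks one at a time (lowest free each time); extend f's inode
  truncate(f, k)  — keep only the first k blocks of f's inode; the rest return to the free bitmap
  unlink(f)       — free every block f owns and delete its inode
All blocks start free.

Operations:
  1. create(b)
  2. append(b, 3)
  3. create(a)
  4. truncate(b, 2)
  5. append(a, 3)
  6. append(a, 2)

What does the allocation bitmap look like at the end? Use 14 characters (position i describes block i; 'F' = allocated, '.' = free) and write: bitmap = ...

bitmap = FFFFFFFF......

[1] create(b) — b=0 (map F.............)
[2] append(b, 3) — b=0,1,2,3 (map FFFF..........)
[3] create(a) — a=4 b=0,1,2,3 (map FFFFF.........)
[4] truncate(b, 2) — a=4 b=0,1 (map FF..F.........)
[5] append(a, 3) — a=4,2,3,5 b=0,1 (map FFFFFF........)
[6] append(a, 2) — a=4,2,3,5,6,7 b=0,1 (map FFFFFFFF......)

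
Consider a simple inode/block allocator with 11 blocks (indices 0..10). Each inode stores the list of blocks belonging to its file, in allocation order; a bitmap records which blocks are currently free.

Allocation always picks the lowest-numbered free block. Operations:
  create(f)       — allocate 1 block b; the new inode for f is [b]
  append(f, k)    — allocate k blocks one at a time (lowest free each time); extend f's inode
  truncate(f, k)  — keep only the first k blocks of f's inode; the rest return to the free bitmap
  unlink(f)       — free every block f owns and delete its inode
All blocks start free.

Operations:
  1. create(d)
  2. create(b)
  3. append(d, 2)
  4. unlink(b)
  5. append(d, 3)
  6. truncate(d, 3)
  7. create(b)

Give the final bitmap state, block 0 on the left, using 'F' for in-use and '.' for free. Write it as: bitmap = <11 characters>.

after create(d) → d:[0]  free=[F..........]
after create(b) → b:[1], d:[0]  free=[FF.........]
after append(d, 2) → b:[1], d:[0, 2, 3]  free=[FFFF.......]
after unlink(b) → d:[0, 2, 3]  free=[F.FF.......]
after append(d, 3) → d:[0, 2, 3, 1, 4, 5]  free=[FFFFFF.....]
after truncate(d, 3) → d:[0, 2, 3]  free=[F.FF.......]
after create(b) → b:[1], d:[0, 2, 3]  free=[FFFF.......]

bitmap = FFFF.......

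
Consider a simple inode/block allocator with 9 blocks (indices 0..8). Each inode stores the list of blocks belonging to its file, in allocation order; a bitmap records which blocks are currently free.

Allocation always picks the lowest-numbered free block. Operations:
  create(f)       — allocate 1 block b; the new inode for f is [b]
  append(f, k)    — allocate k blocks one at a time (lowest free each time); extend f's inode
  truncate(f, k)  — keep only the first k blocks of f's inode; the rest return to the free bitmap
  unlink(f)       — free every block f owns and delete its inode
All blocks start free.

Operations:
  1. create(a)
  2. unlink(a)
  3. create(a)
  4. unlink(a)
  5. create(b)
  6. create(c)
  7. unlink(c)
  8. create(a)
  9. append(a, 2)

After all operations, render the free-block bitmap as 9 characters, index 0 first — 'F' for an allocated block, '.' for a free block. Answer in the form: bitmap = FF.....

bitmap = FFFF.....

[1] create(a) — a=0 (map F........)
[2] unlink(a) —  (map .........)
[3] create(a) — a=0 (map F........)
[4] unlink(a) —  (map .........)
[5] create(b) — b=0 (map F........)
[6] create(c) — b=0 c=1 (map FF.......)
[7] unlink(c) — b=0 (map F........)
[8] create(a) — a=1 b=0 (map FF.......)
[9] append(a, 2) — a=1,2,3 b=0 (map FFFF.....)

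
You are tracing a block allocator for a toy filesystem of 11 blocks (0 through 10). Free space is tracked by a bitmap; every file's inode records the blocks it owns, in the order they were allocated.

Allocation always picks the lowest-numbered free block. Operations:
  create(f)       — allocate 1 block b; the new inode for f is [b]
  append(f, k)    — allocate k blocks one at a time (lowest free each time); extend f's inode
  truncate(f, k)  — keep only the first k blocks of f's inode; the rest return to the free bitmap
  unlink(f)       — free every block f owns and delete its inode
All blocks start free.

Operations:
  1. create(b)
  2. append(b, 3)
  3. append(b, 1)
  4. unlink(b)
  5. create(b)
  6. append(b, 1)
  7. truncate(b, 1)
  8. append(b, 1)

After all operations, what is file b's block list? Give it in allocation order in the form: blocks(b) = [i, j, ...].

create(b): bitmap=F.......... | b=[0]
append(b, 3): bitmap=FFFF....... | b=[0, 1, 2, 3]
append(b, 1): bitmap=FFFFF...... | b=[0, 1, 2, 3, 4]
unlink(b): bitmap=........... | 
create(b): bitmap=F.......... | b=[0]
append(b, 1): bitmap=FF......... | b=[0, 1]
truncate(b, 1): bitmap=F.......... | b=[0]
append(b, 1): bitmap=FF......... | b=[0, 1]

blocks(b) = [0, 1]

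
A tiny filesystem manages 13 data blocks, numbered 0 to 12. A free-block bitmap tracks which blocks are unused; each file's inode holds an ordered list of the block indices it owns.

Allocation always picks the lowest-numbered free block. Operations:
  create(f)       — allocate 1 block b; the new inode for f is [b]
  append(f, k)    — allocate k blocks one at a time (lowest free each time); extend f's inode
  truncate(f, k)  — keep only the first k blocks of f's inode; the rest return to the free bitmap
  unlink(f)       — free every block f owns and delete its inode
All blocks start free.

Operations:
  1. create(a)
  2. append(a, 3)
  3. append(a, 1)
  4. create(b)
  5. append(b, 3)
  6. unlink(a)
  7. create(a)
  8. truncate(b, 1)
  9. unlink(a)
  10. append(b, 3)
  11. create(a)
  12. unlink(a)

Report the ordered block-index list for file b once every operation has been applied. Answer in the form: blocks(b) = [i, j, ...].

  1. create(a)  ⇒  F............  {a→[0]}
  2. append(a, 3)  ⇒  FFFF.........  {a→[0, 1, 2, 3]}
  3. append(a, 1)  ⇒  FFFFF........  {a→[0, 1, 2, 3, 4]}
  4. create(b)  ⇒  FFFFFF.......  {a→[0, 1, 2, 3, 4]; b→[5]}
  5. append(b, 3)  ⇒  FFFFFFFFF....  {a→[0, 1, 2, 3, 4]; b→[5, 6, 7, 8]}
  6. unlink(a)  ⇒  .....FFFF....  {b→[5, 6, 7, 8]}
  7. create(a)  ⇒  F....FFFF....  {a→[0]; b→[5, 6, 7, 8]}
  8. truncate(b, 1)  ⇒  F....F.......  {a→[0]; b→[5]}
  9. unlink(a)  ⇒  .....F.......  {b→[5]}
  10. append(b, 3)  ⇒  FFF..F.......  {b→[5, 0, 1, 2]}
  11. create(a)  ⇒  FFFF.F.......  {a→[3]; b→[5, 0, 1, 2]}
  12. unlink(a)  ⇒  FFF..F.......  {b→[5, 0, 1, 2]}

blocks(b) = [5, 0, 1, 2]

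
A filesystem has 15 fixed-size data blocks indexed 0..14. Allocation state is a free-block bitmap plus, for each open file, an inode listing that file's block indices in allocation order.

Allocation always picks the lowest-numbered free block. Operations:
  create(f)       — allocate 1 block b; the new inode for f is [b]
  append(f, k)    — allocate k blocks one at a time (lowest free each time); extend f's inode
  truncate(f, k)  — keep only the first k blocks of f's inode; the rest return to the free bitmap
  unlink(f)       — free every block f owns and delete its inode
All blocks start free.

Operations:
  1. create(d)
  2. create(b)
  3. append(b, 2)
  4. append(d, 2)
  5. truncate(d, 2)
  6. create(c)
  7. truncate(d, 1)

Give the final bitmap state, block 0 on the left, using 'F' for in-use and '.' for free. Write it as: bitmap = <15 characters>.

bitmap = FFFF.F.........

[1] create(d) — d=0 (map F..............)
[2] create(b) — b=1 d=0 (map FF.............)
[3] append(b, 2) — b=1,2,3 d=0 (map FFFF...........)
[4] append(d, 2) — b=1,2,3 d=0,4,5 (map FFFFFF.........)
[5] truncate(d, 2) — b=1,2,3 d=0,4 (map FFFFF..........)
[6] create(c) — b=1,2,3 c=5 d=0,4 (map FFFFFF.........)
[7] truncate(d, 1) — b=1,2,3 c=5 d=0 (map FFFF.F.........)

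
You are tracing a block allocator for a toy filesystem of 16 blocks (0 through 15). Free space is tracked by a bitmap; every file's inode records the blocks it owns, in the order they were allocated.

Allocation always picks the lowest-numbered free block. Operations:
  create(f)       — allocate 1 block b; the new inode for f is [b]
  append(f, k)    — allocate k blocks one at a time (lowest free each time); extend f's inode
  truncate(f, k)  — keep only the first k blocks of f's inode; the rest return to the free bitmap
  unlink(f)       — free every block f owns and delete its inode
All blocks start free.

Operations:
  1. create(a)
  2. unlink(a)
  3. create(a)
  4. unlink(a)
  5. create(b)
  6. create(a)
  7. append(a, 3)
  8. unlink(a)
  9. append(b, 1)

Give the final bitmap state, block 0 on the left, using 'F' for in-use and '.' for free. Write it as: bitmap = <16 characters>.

create(a): bitmap=F............... | a=[0]
unlink(a): bitmap=................ | 
create(a): bitmap=F............... | a=[0]
unlink(a): bitmap=................ | 
create(b): bitmap=F............... | b=[0]
create(a): bitmap=FF.............. | a=[1] b=[0]
append(a, 3): bitmap=FFFFF........... | a=[1, 2, 3, 4] b=[0]
unlink(a): bitmap=F............... | b=[0]
append(b, 1): bitmap=FF.............. | b=[0, 1]

bitmap = FF..............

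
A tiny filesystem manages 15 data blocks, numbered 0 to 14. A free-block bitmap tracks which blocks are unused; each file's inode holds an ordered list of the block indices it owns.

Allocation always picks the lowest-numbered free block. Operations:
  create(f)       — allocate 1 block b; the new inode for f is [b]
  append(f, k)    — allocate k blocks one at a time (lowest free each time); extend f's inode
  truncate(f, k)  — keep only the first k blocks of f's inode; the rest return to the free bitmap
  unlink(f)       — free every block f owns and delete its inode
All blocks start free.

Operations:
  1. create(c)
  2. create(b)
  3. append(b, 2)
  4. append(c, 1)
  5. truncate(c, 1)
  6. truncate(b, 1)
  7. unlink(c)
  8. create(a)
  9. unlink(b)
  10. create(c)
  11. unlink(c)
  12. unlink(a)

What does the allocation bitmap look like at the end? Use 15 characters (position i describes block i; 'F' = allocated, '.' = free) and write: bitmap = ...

bitmap = ...............

create(c): bitmap=F.............. | c=[0]
create(b): bitmap=FF............. | b=[1] c=[0]
append(b, 2): bitmap=FFFF........... | b=[1, 2, 3] c=[0]
append(c, 1): bitmap=FFFFF.......... | b=[1, 2, 3] c=[0, 4]
truncate(c, 1): bitmap=FFFF........... | b=[1, 2, 3] c=[0]
truncate(b, 1): bitmap=FF............. | b=[1] c=[0]
unlink(c): bitmap=.F............. | b=[1]
create(a): bitmap=FF............. | a=[0] b=[1]
unlink(b): bitmap=F.............. | a=[0]
create(c): bitmap=FF............. | a=[0] c=[1]
unlink(c): bitmap=F.............. | a=[0]
unlink(a): bitmap=............... | 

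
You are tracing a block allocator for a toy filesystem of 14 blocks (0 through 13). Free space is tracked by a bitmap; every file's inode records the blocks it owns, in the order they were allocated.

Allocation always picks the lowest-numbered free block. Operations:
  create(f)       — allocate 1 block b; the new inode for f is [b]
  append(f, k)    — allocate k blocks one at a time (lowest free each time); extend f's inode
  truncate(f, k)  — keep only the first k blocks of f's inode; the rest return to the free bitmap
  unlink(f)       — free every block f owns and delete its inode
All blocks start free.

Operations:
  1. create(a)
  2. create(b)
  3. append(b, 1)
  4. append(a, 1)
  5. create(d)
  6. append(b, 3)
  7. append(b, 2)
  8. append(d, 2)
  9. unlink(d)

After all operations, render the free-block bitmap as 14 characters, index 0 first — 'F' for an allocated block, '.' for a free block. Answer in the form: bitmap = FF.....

bitmap = FFFF.FFFFF....

after create(a) → a:[0]  free=[F.............]
after create(b) → a:[0], b:[1]  free=[FF............]
after append(b, 1) → a:[0], b:[1, 2]  free=[FFF...........]
after append(a, 1) → a:[0, 3], b:[1, 2]  free=[FFFF..........]
after create(d) → a:[0, 3], b:[1, 2], d:[4]  free=[FFFFF.........]
after append(b, 3) → a:[0, 3], b:[1, 2, 5, 6, 7], d:[4]  free=[FFFFFFFF......]
after append(b, 2) → a:[0, 3], b:[1, 2, 5, 6, 7, 8, 9], d:[4]  free=[FFFFFFFFFF....]
after append(d, 2) → a:[0, 3], b:[1, 2, 5, 6, 7, 8, 9], d:[4, 10, 11]  free=[FFFFFFFFFFFF..]
after unlink(d) → a:[0, 3], b:[1, 2, 5, 6, 7, 8, 9]  free=[FFFF.FFFFF....]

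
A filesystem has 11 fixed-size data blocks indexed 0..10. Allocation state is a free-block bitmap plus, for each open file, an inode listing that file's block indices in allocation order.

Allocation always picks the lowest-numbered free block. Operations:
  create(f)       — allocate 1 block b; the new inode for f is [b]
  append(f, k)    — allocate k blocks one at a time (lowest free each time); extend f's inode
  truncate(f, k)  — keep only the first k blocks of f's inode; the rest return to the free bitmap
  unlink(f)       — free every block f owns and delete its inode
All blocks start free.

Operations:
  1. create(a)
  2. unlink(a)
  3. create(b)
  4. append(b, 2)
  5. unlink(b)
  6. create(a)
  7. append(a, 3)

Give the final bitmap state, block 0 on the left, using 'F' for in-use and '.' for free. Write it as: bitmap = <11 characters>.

bitmap = FFFF.......

after create(a) → a:[0]  free=[F..........]
after unlink(a) →   free=[...........]
after create(b) → b:[0]  free=[F..........]
after append(b, 2) → b:[0, 1, 2]  free=[FFF........]
after unlink(b) →   free=[...........]
after create(a) → a:[0]  free=[F..........]
after append(a, 3) → a:[0, 1, 2, 3]  free=[FFFF.......]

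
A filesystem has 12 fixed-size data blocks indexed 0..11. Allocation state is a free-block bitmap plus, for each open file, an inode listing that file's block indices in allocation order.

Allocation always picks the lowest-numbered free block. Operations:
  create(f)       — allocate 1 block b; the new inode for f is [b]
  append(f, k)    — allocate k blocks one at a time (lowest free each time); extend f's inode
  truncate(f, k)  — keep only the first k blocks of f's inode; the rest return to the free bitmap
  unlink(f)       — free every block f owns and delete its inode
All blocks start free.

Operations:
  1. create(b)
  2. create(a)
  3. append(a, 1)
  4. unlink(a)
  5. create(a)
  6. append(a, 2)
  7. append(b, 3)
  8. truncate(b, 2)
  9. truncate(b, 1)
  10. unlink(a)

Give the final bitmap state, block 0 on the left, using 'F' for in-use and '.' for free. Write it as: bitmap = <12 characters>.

after create(b) → b:[0]  free=[F...........]
after create(a) → a:[1], b:[0]  free=[FF..........]
after append(a, 1) → a:[1, 2], b:[0]  free=[FFF.........]
after unlink(a) → b:[0]  free=[F...........]
after create(a) → a:[1], b:[0]  free=[FF..........]
after append(a, 2) → a:[1, 2, 3], b:[0]  free=[FFFF........]
after append(b, 3) → a:[1, 2, 3], b:[0, 4, 5, 6]  free=[FFFFFFF.....]
after truncate(b, 2) → a:[1, 2, 3], b:[0, 4]  free=[FFFFF.......]
after truncate(b, 1) → a:[1, 2, 3], b:[0]  free=[FFFF........]
after unlink(a) → b:[0]  free=[F...........]

bitmap = F...........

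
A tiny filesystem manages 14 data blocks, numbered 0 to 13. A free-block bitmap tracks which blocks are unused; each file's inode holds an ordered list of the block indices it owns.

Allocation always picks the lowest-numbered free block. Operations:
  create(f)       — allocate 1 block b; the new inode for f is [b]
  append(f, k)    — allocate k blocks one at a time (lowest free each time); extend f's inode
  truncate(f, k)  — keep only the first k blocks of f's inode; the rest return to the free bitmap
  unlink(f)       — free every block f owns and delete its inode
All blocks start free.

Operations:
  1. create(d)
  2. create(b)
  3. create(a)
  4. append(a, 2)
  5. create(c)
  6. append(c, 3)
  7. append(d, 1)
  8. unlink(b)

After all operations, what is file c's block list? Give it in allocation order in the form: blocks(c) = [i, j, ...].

blocks(c) = [5, 6, 7, 8]

  1. create(d)  ⇒  F.............  {d→[0]}
  2. create(b)  ⇒  FF............  {b→[1]; d→[0]}
  3. create(a)  ⇒  FFF...........  {a→[2]; b→[1]; d→[0]}
  4. append(a, 2)  ⇒  FFFFF.........  {a→[2, 3, 4]; b→[1]; d→[0]}
  5. create(c)  ⇒  FFFFFF........  {a→[2, 3, 4]; b→[1]; c→[5]; d→[0]}
  6. append(c, 3)  ⇒  FFFFFFFFF.....  {a→[2, 3, 4]; b→[1]; c→[5, 6, 7, 8]; d→[0]}
  7. append(d, 1)  ⇒  FFFFFFFFFF....  {a→[2, 3, 4]; b→[1]; c→[5, 6, 7, 8]; d→[0, 9]}
  8. unlink(b)  ⇒  F.FFFFFFFF....  {a→[2, 3, 4]; c→[5, 6, 7, 8]; d→[0, 9]}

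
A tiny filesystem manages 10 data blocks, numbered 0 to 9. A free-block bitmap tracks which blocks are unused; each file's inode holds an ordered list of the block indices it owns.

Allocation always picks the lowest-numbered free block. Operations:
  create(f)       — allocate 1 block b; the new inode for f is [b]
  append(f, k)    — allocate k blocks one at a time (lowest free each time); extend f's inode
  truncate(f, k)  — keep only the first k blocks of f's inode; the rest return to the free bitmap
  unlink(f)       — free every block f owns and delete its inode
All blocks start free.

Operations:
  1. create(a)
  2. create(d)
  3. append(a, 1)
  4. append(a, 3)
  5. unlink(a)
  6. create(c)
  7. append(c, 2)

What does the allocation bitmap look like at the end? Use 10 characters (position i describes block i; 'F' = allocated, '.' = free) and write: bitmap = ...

after create(a) → a:[0]  free=[F.........]
after create(d) → a:[0], d:[1]  free=[FF........]
after append(a, 1) → a:[0, 2], d:[1]  free=[FFF.......]
after append(a, 3) → a:[0, 2, 3, 4, 5], d:[1]  free=[FFFFFF....]
after unlink(a) → d:[1]  free=[.F........]
after create(c) → c:[0], d:[1]  free=[FF........]
after append(c, 2) → c:[0, 2, 3], d:[1]  free=[FFFF......]

bitmap = FFFF......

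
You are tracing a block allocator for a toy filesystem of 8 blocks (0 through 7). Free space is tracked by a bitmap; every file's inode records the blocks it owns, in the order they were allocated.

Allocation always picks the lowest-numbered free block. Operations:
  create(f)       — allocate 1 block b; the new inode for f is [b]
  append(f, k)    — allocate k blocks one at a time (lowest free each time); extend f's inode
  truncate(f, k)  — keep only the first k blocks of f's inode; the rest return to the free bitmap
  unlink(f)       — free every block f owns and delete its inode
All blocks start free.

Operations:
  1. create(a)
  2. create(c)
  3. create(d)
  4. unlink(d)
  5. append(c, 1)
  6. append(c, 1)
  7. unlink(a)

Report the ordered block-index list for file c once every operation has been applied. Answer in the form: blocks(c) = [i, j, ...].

  1. create(a)  ⇒  F.......  {a→[0]}
  2. create(c)  ⇒  FF......  {a→[0]; c→[1]}
  3. create(d)  ⇒  FFF.....  {a→[0]; c→[1]; d→[2]}
  4. unlink(d)  ⇒  FF......  {a→[0]; c→[1]}
  5. append(c, 1)  ⇒  FFF.....  {a→[0]; c→[1, 2]}
  6. append(c, 1)  ⇒  FFFF....  {a→[0]; c→[1, 2, 3]}
  7. unlink(a)  ⇒  .FFF....  {c→[1, 2, 3]}

blocks(c) = [1, 2, 3]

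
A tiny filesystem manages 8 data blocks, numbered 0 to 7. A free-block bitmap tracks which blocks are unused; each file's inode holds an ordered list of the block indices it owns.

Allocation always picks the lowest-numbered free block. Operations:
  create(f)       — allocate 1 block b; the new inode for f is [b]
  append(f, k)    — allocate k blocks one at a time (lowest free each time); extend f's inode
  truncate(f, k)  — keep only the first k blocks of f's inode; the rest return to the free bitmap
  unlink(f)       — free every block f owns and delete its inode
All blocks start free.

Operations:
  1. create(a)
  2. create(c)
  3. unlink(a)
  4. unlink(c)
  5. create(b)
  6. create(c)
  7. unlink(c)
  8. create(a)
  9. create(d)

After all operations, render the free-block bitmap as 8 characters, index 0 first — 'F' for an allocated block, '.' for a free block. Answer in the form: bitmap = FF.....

[1] create(a) — a=0 (map F.......)
[2] create(c) — a=0 c=1 (map FF......)
[3] unlink(a) — c=1 (map .F......)
[4] unlink(c) —  (map ........)
[5] create(b) — b=0 (map F.......)
[6] create(c) — b=0 c=1 (map FF......)
[7] unlink(c) — b=0 (map F.......)
[8] create(a) — a=1 b=0 (map FF......)
[9] create(d) — a=1 b=0 d=2 (map FFF.....)

bitmap = FFF.....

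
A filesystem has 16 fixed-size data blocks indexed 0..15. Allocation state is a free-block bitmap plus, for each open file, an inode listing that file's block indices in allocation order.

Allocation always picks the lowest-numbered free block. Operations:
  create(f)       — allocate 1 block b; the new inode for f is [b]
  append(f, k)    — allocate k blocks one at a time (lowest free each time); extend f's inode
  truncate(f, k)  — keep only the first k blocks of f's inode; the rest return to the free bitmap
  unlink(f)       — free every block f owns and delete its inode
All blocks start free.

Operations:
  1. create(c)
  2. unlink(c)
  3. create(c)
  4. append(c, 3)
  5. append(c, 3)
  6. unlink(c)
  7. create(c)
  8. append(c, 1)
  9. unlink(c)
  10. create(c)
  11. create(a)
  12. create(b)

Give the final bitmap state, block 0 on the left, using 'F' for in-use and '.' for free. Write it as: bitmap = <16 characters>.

bitmap = FFF.............

  1. create(c)  ⇒  F...............  {c→[0]}
  2. unlink(c)  ⇒  ................  {}
  3. create(c)  ⇒  F...............  {c→[0]}
  4. append(c, 3)  ⇒  FFFF............  {c→[0, 1, 2, 3]}
  5. append(c, 3)  ⇒  FFFFFFF.........  {c→[0, 1, 2, 3, 4, 5, 6]}
  6. unlink(c)  ⇒  ................  {}
  7. create(c)  ⇒  F...............  {c→[0]}
  8. append(c, 1)  ⇒  FF..............  {c→[0, 1]}
  9. unlink(c)  ⇒  ................  {}
  10. create(c)  ⇒  F...............  {c→[0]}
  11. create(a)  ⇒  FF..............  {a→[1]; c→[0]}
  12. create(b)  ⇒  FFF.............  {a→[1]; b→[2]; c→[0]}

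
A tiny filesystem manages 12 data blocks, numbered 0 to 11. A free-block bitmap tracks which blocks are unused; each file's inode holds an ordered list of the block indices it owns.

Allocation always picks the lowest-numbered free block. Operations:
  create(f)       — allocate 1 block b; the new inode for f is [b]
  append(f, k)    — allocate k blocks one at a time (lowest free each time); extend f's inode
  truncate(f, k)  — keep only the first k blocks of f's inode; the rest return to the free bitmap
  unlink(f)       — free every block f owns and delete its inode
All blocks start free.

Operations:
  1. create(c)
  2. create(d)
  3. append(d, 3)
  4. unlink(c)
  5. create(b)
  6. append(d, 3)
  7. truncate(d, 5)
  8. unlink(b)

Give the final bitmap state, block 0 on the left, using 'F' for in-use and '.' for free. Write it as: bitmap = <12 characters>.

bitmap = .FFFFF......

  1. create(c)  ⇒  F...........  {c→[0]}
  2. create(d)  ⇒  FF..........  {c→[0]; d→[1]}
  3. append(d, 3)  ⇒  FFFFF.......  {c→[0]; d→[1, 2, 3, 4]}
  4. unlink(c)  ⇒  .FFFF.......  {d→[1, 2, 3, 4]}
  5. create(b)  ⇒  FFFFF.......  {b→[0]; d→[1, 2, 3, 4]}
  6. append(d, 3)  ⇒  FFFFFFFF....  {b→[0]; d→[1, 2, 3, 4, 5, 6, 7]}
  7. truncate(d, 5)  ⇒  FFFFFF......  {b→[0]; d→[1, 2, 3, 4, 5]}
  8. unlink(b)  ⇒  .FFFFF......  {d→[1, 2, 3, 4, 5]}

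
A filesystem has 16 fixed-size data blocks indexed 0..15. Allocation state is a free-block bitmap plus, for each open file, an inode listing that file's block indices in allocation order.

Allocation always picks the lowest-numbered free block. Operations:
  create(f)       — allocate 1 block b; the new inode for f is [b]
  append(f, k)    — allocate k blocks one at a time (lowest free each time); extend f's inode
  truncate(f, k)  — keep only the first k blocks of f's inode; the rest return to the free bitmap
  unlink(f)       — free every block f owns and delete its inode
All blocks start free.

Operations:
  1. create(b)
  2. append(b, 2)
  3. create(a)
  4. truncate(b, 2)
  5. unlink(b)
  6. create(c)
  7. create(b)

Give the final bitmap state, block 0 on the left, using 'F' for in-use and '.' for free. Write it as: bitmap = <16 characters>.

bitmap = FF.F............

create(b): bitmap=F............... | b=[0]
append(b, 2): bitmap=FFF............. | b=[0, 1, 2]
create(a): bitmap=FFFF............ | a=[3] b=[0, 1, 2]
truncate(b, 2): bitmap=FF.F............ | a=[3] b=[0, 1]
unlink(b): bitmap=...F............ | a=[3]
create(c): bitmap=F..F............ | a=[3] c=[0]
create(b): bitmap=FF.F............ | a=[3] b=[1] c=[0]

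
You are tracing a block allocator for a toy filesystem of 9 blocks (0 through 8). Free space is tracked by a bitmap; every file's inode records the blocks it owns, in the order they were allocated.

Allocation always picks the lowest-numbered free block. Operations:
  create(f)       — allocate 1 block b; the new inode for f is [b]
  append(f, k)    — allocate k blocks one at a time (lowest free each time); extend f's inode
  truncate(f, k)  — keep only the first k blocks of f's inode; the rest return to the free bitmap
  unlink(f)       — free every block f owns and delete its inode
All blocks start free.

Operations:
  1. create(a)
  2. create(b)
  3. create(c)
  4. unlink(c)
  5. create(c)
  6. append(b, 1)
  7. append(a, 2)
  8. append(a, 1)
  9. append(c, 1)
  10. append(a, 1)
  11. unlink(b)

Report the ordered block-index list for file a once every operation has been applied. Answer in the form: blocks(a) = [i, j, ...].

create(a): bitmap=F........ | a=[0]
create(b): bitmap=FF....... | a=[0] b=[1]
create(c): bitmap=FFF...... | a=[0] b=[1] c=[2]
unlink(c): bitmap=FF....... | a=[0] b=[1]
create(c): bitmap=FFF...... | a=[0] b=[1] c=[2]
append(b, 1): bitmap=FFFF..... | a=[0] b=[1, 3] c=[2]
append(a, 2): bitmap=FFFFFF... | a=[0, 4, 5] b=[1, 3] c=[2]
append(a, 1): bitmap=FFFFFFF.. | a=[0, 4, 5, 6] b=[1, 3] c=[2]
append(c, 1): bitmap=FFFFFFFF. | a=[0, 4, 5, 6] b=[1, 3] c=[2, 7]
append(a, 1): bitmap=FFFFFFFFF | a=[0, 4, 5, 6, 8] b=[1, 3] c=[2, 7]
unlink(b): bitmap=F.F.FFFFF | a=[0, 4, 5, 6, 8] c=[2, 7]

blocks(a) = [0, 4, 5, 6, 8]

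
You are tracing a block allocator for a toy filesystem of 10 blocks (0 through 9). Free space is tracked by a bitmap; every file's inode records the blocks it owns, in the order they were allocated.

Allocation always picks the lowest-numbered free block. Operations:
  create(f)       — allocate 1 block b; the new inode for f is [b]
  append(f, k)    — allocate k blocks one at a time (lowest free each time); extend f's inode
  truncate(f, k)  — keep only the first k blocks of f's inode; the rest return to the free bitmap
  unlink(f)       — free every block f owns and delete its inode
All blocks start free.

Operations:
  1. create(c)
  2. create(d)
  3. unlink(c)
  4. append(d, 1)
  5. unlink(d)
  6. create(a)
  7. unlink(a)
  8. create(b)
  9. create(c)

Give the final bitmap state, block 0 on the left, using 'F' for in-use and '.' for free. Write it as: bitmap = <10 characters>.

create(c): bitmap=F......... | c=[0]
create(d): bitmap=FF........ | c=[0] d=[1]
unlink(c): bitmap=.F........ | d=[1]
append(d, 1): bitmap=FF........ | d=[1, 0]
unlink(d): bitmap=.......... | 
create(a): bitmap=F......... | a=[0]
unlink(a): bitmap=.......... | 
create(b): bitmap=F......... | b=[0]
create(c): bitmap=FF........ | b=[0] c=[1]

bitmap = FF........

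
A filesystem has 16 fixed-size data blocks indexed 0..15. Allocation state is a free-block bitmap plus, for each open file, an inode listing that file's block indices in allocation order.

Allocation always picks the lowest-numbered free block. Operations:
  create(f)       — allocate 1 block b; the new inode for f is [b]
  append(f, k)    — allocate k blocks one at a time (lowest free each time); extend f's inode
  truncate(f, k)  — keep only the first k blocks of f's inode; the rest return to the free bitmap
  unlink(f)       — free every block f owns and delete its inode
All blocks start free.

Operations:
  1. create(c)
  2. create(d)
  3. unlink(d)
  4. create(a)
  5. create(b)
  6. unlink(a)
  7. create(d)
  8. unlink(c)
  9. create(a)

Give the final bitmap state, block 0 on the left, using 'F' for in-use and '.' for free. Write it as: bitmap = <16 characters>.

create(c): bitmap=F............... | c=[0]
create(d): bitmap=FF.............. | c=[0] d=[1]
unlink(d): bitmap=F............... | c=[0]
create(a): bitmap=FF.............. | a=[1] c=[0]
create(b): bitmap=FFF............. | a=[1] b=[2] c=[0]
unlink(a): bitmap=F.F............. | b=[2] c=[0]
create(d): bitmap=FFF............. | b=[2] c=[0] d=[1]
unlink(c): bitmap=.FF............. | b=[2] d=[1]
create(a): bitmap=FFF............. | a=[0] b=[2] d=[1]

bitmap = FFF.............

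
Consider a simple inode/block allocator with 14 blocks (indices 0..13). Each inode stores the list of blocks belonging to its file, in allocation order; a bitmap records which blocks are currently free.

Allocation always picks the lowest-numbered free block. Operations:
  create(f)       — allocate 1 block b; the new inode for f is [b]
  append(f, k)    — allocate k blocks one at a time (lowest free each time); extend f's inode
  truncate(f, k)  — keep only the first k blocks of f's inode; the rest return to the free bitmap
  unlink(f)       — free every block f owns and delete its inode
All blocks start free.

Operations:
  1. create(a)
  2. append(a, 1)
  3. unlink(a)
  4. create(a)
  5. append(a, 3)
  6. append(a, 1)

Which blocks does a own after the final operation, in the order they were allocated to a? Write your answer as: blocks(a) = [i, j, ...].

blocks(a) = [0, 1, 2, 3, 4]

  1. create(a)  ⇒  F.............  {a→[0]}
  2. append(a, 1)  ⇒  FF............  {a→[0, 1]}
  3. unlink(a)  ⇒  ..............  {}
  4. create(a)  ⇒  F.............  {a→[0]}
  5. append(a, 3)  ⇒  FFFF..........  {a→[0, 1, 2, 3]}
  6. append(a, 1)  ⇒  FFFFF.........  {a→[0, 1, 2, 3, 4]}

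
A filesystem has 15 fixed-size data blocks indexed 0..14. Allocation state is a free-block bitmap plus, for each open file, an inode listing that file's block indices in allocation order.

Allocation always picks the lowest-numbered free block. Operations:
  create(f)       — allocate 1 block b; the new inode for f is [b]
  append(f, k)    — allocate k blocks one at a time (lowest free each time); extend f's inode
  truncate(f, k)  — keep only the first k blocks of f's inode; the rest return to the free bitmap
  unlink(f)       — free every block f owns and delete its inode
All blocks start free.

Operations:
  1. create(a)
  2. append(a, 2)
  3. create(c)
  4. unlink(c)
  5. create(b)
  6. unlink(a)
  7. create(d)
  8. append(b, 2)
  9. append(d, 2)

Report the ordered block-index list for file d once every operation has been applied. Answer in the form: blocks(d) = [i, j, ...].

blocks(d) = [0, 4, 5]

create(a): bitmap=F.............. | a=[0]
append(a, 2): bitmap=FFF............ | a=[0, 1, 2]
create(c): bitmap=FFFF........... | a=[0, 1, 2] c=[3]
unlink(c): bitmap=FFF............ | a=[0, 1, 2]
create(b): bitmap=FFFF........... | a=[0, 1, 2] b=[3]
unlink(a): bitmap=...F........... | b=[3]
create(d): bitmap=F..F........... | b=[3] d=[0]
append(b, 2): bitmap=FFFF........... | b=[3, 1, 2] d=[0]
append(d, 2): bitmap=FFFFFF......... | b=[3, 1, 2] d=[0, 4, 5]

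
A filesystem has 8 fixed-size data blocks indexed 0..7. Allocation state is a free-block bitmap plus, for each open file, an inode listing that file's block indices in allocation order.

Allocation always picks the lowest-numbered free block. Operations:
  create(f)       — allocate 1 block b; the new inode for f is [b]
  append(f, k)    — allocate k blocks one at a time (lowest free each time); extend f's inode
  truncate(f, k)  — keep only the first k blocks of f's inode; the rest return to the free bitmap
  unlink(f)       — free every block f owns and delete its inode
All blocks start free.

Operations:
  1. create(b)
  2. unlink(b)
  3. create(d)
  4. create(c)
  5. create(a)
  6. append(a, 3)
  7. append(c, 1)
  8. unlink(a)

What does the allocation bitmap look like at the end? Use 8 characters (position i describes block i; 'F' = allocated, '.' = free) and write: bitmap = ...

after create(b) → b:[0]  free=[F.......]
after unlink(b) →   free=[........]
after create(d) → d:[0]  free=[F.......]
after create(c) → c:[1], d:[0]  free=[FF......]
after create(a) → a:[2], c:[1], d:[0]  free=[FFF.....]
after append(a, 3) → a:[2, 3, 4, 5], c:[1], d:[0]  free=[FFFFFF..]
after append(c, 1) → a:[2, 3, 4, 5], c:[1, 6], d:[0]  free=[FFFFFFF.]
after unlink(a) → c:[1, 6], d:[0]  free=[FF....F.]

bitmap = FF....F.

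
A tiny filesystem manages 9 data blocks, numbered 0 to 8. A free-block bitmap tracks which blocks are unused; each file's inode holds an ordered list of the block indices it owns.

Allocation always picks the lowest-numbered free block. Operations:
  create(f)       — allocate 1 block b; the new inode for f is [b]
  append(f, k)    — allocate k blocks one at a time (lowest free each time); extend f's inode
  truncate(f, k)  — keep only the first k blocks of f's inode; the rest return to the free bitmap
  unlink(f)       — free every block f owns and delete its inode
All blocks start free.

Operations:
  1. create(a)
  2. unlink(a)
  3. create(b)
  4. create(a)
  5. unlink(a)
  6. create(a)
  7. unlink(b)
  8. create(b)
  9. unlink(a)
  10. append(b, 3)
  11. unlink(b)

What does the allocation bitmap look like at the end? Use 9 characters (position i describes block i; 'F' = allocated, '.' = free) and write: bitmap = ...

bitmap = .........

create(a): bitmap=F........ | a=[0]
unlink(a): bitmap=......... | 
create(b): bitmap=F........ | b=[0]
create(a): bitmap=FF....... | a=[1] b=[0]
unlink(a): bitmap=F........ | b=[0]
create(a): bitmap=FF....... | a=[1] b=[0]
unlink(b): bitmap=.F....... | a=[1]
create(b): bitmap=FF....... | a=[1] b=[0]
unlink(a): bitmap=F........ | b=[0]
append(b, 3): bitmap=FFFF..... | b=[0, 1, 2, 3]
unlink(b): bitmap=......... | 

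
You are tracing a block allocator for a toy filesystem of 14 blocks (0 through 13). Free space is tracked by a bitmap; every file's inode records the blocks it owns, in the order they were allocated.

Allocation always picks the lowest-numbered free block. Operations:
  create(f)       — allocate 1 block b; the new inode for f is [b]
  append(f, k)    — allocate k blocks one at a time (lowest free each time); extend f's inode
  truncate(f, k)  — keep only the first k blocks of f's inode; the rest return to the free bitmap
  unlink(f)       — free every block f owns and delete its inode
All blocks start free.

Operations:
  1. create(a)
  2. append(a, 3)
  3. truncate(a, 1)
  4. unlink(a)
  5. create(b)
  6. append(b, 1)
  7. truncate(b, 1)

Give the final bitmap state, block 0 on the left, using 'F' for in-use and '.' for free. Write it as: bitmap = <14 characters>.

bitmap = F.............

create(a): bitmap=F............. | a=[0]
append(a, 3): bitmap=FFFF.......... | a=[0, 1, 2, 3]
truncate(a, 1): bitmap=F............. | a=[0]
unlink(a): bitmap=.............. | 
create(b): bitmap=F............. | b=[0]
append(b, 1): bitmap=FF............ | b=[0, 1]
truncate(b, 1): bitmap=F............. | b=[0]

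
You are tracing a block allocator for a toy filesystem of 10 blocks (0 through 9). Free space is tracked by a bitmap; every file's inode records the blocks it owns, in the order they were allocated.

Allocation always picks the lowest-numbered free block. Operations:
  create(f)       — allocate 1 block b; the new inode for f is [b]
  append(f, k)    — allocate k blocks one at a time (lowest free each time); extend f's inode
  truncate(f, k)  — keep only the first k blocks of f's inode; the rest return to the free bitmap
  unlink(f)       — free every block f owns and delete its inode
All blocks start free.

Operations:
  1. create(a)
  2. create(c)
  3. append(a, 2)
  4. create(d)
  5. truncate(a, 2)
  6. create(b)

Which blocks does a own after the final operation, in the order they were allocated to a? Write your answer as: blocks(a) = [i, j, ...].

create(a): bitmap=F......... | a=[0]
create(c): bitmap=FF........ | a=[0] c=[1]
append(a, 2): bitmap=FFFF...... | a=[0, 2, 3] c=[1]
create(d): bitmap=FFFFF..... | a=[0, 2, 3] c=[1] d=[4]
truncate(a, 2): bitmap=FFF.F..... | a=[0, 2] c=[1] d=[4]
create(b): bitmap=FFFFF..... | a=[0, 2] b=[3] c=[1] d=[4]

blocks(a) = [0, 2]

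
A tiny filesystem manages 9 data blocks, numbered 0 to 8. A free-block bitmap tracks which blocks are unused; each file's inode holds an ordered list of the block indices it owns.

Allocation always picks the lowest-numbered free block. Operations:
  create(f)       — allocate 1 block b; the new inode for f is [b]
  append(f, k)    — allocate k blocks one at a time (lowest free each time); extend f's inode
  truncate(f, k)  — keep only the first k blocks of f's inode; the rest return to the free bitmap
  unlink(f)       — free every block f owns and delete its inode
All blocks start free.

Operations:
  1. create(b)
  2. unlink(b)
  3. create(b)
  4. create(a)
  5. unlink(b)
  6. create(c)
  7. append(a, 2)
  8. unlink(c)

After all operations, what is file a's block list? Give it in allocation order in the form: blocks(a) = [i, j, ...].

blocks(a) = [1, 2, 3]

[1] create(b) — b=0 (map F........)
[2] unlink(b) —  (map .........)
[3] create(b) — b=0 (map F........)
[4] create(a) — a=1 b=0 (map FF.......)
[5] unlink(b) — a=1 (map .F.......)
[6] create(c) — a=1 c=0 (map FF.......)
[7] append(a, 2) — a=1,2,3 c=0 (map FFFF.....)
[8] unlink(c) — a=1,2,3 (map .FFF.....)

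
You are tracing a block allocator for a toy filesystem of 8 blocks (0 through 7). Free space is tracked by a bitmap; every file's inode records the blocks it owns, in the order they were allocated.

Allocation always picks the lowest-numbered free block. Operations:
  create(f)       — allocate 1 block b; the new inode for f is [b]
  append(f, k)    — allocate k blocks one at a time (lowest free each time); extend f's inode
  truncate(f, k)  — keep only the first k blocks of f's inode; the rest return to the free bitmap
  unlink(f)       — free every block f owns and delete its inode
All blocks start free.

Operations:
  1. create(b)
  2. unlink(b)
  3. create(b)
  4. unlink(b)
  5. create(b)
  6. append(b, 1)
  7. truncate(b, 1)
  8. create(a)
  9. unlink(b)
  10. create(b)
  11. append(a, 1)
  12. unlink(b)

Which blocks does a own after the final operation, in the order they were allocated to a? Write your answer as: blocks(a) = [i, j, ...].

blocks(a) = [1, 2]

after create(b) → b:[0]  free=[F.......]
after unlink(b) →   free=[........]
after create(b) → b:[0]  free=[F.......]
after unlink(b) →   free=[........]
after create(b) → b:[0]  free=[F.......]
after append(b, 1) → b:[0, 1]  free=[FF......]
after truncate(b, 1) → b:[0]  free=[F.......]
after create(a) → a:[1], b:[0]  free=[FF......]
after unlink(b) → a:[1]  free=[.F......]
after create(b) → a:[1], b:[0]  free=[FF......]
after append(a, 1) → a:[1, 2], b:[0]  free=[FFF.....]
after unlink(b) → a:[1, 2]  free=[.FF.....]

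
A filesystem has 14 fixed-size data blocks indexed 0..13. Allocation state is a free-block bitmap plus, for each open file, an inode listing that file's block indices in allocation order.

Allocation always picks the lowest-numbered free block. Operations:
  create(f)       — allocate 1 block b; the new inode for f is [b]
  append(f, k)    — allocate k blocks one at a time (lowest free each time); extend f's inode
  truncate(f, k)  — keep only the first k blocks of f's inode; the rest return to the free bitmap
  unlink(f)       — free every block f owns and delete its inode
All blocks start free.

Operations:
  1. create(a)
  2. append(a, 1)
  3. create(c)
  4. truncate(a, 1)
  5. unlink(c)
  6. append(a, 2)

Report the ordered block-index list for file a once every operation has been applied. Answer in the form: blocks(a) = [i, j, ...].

  1. create(a)  ⇒  F.............  {a→[0]}
  2. append(a, 1)  ⇒  FF............  {a→[0, 1]}
  3. create(c)  ⇒  FFF...........  {a→[0, 1]; c→[2]}
  4. truncate(a, 1)  ⇒  F.F...........  {a→[0]; c→[2]}
  5. unlink(c)  ⇒  F.............  {a→[0]}
  6. append(a, 2)  ⇒  FFF...........  {a→[0, 1, 2]}

blocks(a) = [0, 1, 2]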